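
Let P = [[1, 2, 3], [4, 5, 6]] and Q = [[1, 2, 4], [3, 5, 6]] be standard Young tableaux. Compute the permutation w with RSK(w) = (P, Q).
Reverse the RSK construction: for i from n down to 1, find the cell of Q containing i, remove the entry at that cell from P, and reverse-bump it up through P; the value ejected from row 1 is w(i).

Step i=6: Q has 6 at row 2, column 3; remove 6 from row 2 of P and reverse-bump: 6 enters row 1 and ejects 3. So w(6) = 3. P is now [[1, 2, 6], [4, 5]].
Step i=5: Q has 5 at row 2, column 2; remove 5 from row 2 of P and reverse-bump: 5 enters row 1 and ejects 2. So w(5) = 2. P is now [[1, 5, 6], [4]].
Step i=4: Q has 4 at row 1, column 3; remove that cell from P, ejecting 6. So w(4) = 6. P is now [[1, 5], [4]].
Step i=3: Q has 3 at row 2, column 1; remove 4 from row 2 of P and reverse-bump: 4 enters row 1 and ejects 1. So w(3) = 1. P is now [[4, 5]].
Step i=2: Q has 2 at row 1, column 2; remove that cell from P, ejecting 5. So w(2) = 5. P is now [[4]].
Step i=1: Q has 1 at row 1, column 1; remove that cell from P, ejecting 4. So w(1) = 4. P is now [].

So w = 4 5 1 6 2 3.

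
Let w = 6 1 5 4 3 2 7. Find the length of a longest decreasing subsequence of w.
5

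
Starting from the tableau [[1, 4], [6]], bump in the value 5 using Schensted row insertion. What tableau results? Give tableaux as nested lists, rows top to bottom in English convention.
5 is larger than every entry of row 1, so it is appended to row 1. The new tableau is [[1, 4, 5], [6]].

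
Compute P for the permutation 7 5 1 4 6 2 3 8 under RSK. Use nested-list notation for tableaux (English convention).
Insert 7: appended to row 1. P = [[7]].
Insert 5: 5 bumps 7 from row 1; 7 starts row 2. P = [[5], [7]].
Insert 1: 1 bumps 5 from row 1; 5 bumps 7 from row 2; 7 starts row 3. P = [[1], [5], [7]].
Insert 4: appended to row 1. P = [[1, 4], [5], [7]].
Insert 6: appended to row 1. P = [[1, 4, 6], [5], [7]].
Insert 2: 2 bumps 4 from row 1; 4 bumps 5 from row 2; 5 bumps 7 from row 3; 7 starts row 4. P = [[1, 2, 6], [4], [5], [7]].
Insert 3: 3 bumps 6 from row 1; 6 appends to row 2. P = [[1, 2, 3], [4, 6], [5], [7]].
Insert 8: appended to row 1. P = [[1, 2, 3, 8], [4, 6], [5], [7]].

So P = [[1, 2, 3, 8], [4, 6], [5], [7]].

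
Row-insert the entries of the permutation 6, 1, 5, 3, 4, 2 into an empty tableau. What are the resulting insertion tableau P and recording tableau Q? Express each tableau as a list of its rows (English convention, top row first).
Insert each entry of the permutation into P by Schensted row insertion, recording in Q the position of each new cell.

Insert 6: appended to row 1. P = [[6]].
Insert 1: 1 bumps 6 from row 1; 6 starts row 2. P = [[1], [6]].
Insert 5: appended to row 1. P = [[1, 5], [6]].
Insert 3: 3 bumps 5 from row 1; 5 bumps 6 from row 2; 6 starts row 3. P = [[1, 3], [5], [6]].
Insert 4: appended to row 1. P = [[1, 3, 4], [5], [6]].
Insert 2: 2 bumps 3 from row 1; 3 bumps 5 from row 2; 5 bumps 6 from row 3; 6 starts row 4. P = [[1, 2, 4], [3], [5], [6]].

So P = [[1, 2, 4], [3], [5], [6]], Q = [[1, 3, 5], [2], [4], [6]].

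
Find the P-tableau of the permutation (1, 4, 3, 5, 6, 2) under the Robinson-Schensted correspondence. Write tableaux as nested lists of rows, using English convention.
Insert 1: appended to row 1. P = [[1]].
Insert 4: appended to row 1. P = [[1, 4]].
Insert 3: 3 bumps 4 from row 1; 4 starts row 2. P = [[1, 3], [4]].
Insert 5: appended to row 1. P = [[1, 3, 5], [4]].
Insert 6: appended to row 1. P = [[1, 3, 5, 6], [4]].
Insert 2: 2 bumps 3 from row 1; 3 bumps 4 from row 2; 4 starts row 3. P = [[1, 2, 5, 6], [3], [4]].

So P = [[1, 2, 5, 6], [3], [4]].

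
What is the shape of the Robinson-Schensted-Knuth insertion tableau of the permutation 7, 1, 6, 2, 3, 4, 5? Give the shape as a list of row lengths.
[5, 1, 1]

Row-insert each entry into an empty tableau.

After inserting 7: P = [[7]].
After inserting 1: P = [[1], [7]].
After inserting 6: P = [[1, 6], [7]].
After inserting 2: P = [[1, 2], [6], [7]].
After inserting 3: P = [[1, 2, 3], [6], [7]].
After inserting 4: P = [[1, 2, 3, 4], [6], [7]].
After inserting 5: P = [[1, 2, 3, 4, 5], [6], [7]].

The final insertion tableau P = [[1, 2, 3, 4, 5], [6], [7]] has shape [5, 1, 1].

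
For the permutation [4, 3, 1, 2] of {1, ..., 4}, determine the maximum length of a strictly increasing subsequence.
2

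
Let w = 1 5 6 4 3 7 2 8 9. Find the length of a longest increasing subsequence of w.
6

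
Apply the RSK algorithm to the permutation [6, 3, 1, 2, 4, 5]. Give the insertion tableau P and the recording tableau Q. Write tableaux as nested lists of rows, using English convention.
Insert each entry of the permutation into P by Schensted row insertion, recording in Q the position of each new cell.

Insert 6: appended to row 1. P = [[6]].
Insert 3: 3 bumps 6 from row 1; 6 starts row 2. P = [[3], [6]].
Insert 1: 1 bumps 3 from row 1; 3 bumps 6 from row 2; 6 starts row 3. P = [[1], [3], [6]].
Insert 2: appended to row 1. P = [[1, 2], [3], [6]].
Insert 4: appended to row 1. P = [[1, 2, 4], [3], [6]].
Insert 5: appended to row 1. P = [[1, 2, 4, 5], [3], [6]].

So P = [[1, 2, 4, 5], [3], [6]], Q = [[1, 4, 5, 6], [2], [3]].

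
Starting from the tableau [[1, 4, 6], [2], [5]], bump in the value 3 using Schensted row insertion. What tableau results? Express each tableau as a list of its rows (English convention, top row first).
[[1, 3, 6], [2, 4], [5]]

In row 1, 3 replaces 4 (the leftmost entry greater than 3); 4 is bumped to row 2. 4 is appended to row 2. The new tableau is [[1, 3, 6], [2, 4], [5]].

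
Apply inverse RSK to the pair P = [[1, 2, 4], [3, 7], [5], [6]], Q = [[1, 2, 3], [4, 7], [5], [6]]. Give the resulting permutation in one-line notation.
Reverse RSK: for i = n, n-1, ..., 1, locate i in Q, remove the corresponding corner cell from P, and reverse-bump its entry up through P; the value ejected from row 1 is w(i).

So w = 1 6 7 5 3 2 4.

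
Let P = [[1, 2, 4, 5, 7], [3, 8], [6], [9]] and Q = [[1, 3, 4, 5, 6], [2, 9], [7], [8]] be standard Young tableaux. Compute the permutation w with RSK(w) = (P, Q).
Reverse the RSK construction: for i from n down to 1, find the cell of Q containing i, remove the entry at that cell from P, and reverse-bump it up through P; the value ejected from row 1 is w(i).

Step i=9: Q has 9 at row 2, column 2; remove 8 from row 2 of P and reverse-bump: 8 enters row 1 and ejects 7. So w(9) = 7. P is now [[1, 2, 4, 5, 8], [3], [6], [9]].
Step i=8: Q has 8 at row 4, column 1; remove 9 from row 4 of P and reverse-bump: 9 enters row 3 and ejects 6; 6 enters row 2 and ejects 3; 3 enters row 1 and ejects 2. So w(8) = 2. P is now [[1, 3, 4, 5, 8], [6], [9]].
Step i=7: Q has 7 at row 3, column 1; remove 9 from row 3 of P and reverse-bump: 9 enters row 2 and ejects 6; 6 enters row 1 and ejects 5. So w(7) = 5. P is now [[1, 3, 4, 6, 8], [9]].
Step i=6: Q has 6 at row 1, column 5; remove that cell from P, ejecting 8. So w(6) = 8. P is now [[1, 3, 4, 6], [9]].
Step i=5: Q has 5 at row 1, column 4; remove that cell from P, ejecting 6. So w(5) = 6. P is now [[1, 3, 4], [9]].
Step i=4: Q has 4 at row 1, column 3; remove that cell from P, ejecting 4. So w(4) = 4. P is now [[1, 3], [9]].
Step i=3: Q has 3 at row 1, column 2; remove that cell from P, ejecting 3. So w(3) = 3. P is now [[1], [9]].
Step i=2: Q has 2 at row 2, column 1; remove 9 from row 2 of P and reverse-bump: 9 enters row 1 and ejects 1. So w(2) = 1. P is now [[9]].
Step i=1: Q has 1 at row 1, column 1; remove that cell from P, ejecting 9. So w(1) = 9. P is now [].

So w = 9 1 3 4 6 8 5 2 7.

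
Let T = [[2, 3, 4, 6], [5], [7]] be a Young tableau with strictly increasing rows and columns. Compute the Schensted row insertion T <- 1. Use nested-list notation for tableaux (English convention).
In row 1, 1 replaces 2 (the leftmost entry greater than 1); 2 is bumped to row 2. In row 2, 2 replaces 5 (the leftmost entry greater than 2); 5 is bumped to row 3. In row 3, 5 replaces 7 (the leftmost entry greater than 5); 7 is bumped to row 4. 7 starts a new row 4. The new tableau is [[1, 3, 4, 6], [2], [5], [7]].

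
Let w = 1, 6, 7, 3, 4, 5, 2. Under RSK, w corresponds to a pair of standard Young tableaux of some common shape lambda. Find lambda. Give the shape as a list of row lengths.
[4, 2, 1]

Row-insert each entry into an empty tableau.

After inserting 1: P = [[1]].
After inserting 6: P = [[1, 6]].
After inserting 7: P = [[1, 6, 7]].
After inserting 3: P = [[1, 3, 7], [6]].
After inserting 4: P = [[1, 3, 4], [6, 7]].
After inserting 5: P = [[1, 3, 4, 5], [6, 7]].
After inserting 2: P = [[1, 2, 4, 5], [3, 7], [6]].

The final insertion tableau P = [[1, 2, 4, 5], [3, 7], [6]] has shape [4, 2, 1].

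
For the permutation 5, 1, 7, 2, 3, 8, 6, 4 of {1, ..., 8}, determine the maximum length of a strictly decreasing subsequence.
3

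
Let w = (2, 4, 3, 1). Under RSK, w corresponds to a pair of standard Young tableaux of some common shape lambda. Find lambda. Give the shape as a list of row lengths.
Row-insert each entry into an empty tableau.

After inserting 2: P = [[2]].
After inserting 4: P = [[2, 4]].
After inserting 3: P = [[2, 3], [4]].
After inserting 1: P = [[1, 3], [2], [4]].

The final insertion tableau P = [[1, 3], [2], [4]] has shape [2, 1, 1].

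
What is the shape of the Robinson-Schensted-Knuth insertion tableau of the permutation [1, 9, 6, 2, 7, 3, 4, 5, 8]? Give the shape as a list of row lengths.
Row-insert each entry into an empty tableau.

After inserting 1: P = [[1]].
After inserting 9: P = [[1, 9]].
After inserting 6: P = [[1, 6], [9]].
After inserting 2: P = [[1, 2], [6], [9]].
After inserting 7: P = [[1, 2, 7], [6], [9]].
After inserting 3: P = [[1, 2, 3], [6, 7], [9]].
After inserting 4: P = [[1, 2, 3, 4], [6, 7], [9]].
After inserting 5: P = [[1, 2, 3, 4, 5], [6, 7], [9]].
After inserting 8: P = [[1, 2, 3, 4, 5, 8], [6, 7], [9]].

The final insertion tableau P = [[1, 2, 3, 4, 5, 8], [6, 7], [9]] has shape [6, 2, 1].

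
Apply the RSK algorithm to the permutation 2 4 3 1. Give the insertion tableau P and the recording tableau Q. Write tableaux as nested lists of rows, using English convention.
P = [[1, 3], [2], [4]], Q = [[1, 2], [3], [4]]

Insert each entry of the permutation into P by Schensted row insertion, recording in Q the position of each new cell.

Insert 2: appended to row 1. P = [[2]], Q = [[1]].
Insert 4: appended to row 1. P = [[2, 4]], Q = [[1, 2]].
Insert 3: 3 bumps 4 from row 1; 4 starts row 2. P = [[2, 3], [4]], Q = [[1, 2], [3]].
Insert 1: 1 bumps 2 from row 1; 2 bumps 4 from row 2; 4 starts row 3. P = [[1, 3], [2], [4]], Q = [[1, 2], [3], [4]].

So P = [[1, 3], [2], [4]], Q = [[1, 2], [3], [4]].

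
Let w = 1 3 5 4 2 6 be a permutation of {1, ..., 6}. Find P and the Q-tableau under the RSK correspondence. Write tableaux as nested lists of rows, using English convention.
P = [[1, 2, 4, 6], [3], [5]], Q = [[1, 2, 3, 6], [4], [5]]

Insert each entry of the permutation into P by Schensted row insertion, recording in Q the position of each new cell.

After inserting 1: P = [[1]].
After inserting 3: P = [[1, 3]].
After inserting 5: P = [[1, 3, 5]].
After inserting 4: P = [[1, 3, 4], [5]].
After inserting 2: P = [[1, 2, 4], [3], [5]].
After inserting 6: P = [[1, 2, 4, 6], [3], [5]].

So P = [[1, 2, 4, 6], [3], [5]], Q = [[1, 2, 3, 6], [4], [5]].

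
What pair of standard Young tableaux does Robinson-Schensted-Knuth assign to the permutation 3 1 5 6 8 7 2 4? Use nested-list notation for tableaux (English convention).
P = [[1, 2, 4, 7], [3, 5, 6], [8]], Q = [[1, 3, 4, 5], [2, 6, 8], [7]]

Insert each entry of the permutation into P by Schensted row insertion, recording in Q the position of each new cell.

Insert 3: appended to row 1. P = [[3]], Q = [[1]].
Insert 1: 1 bumps 3 from row 1; 3 starts row 2. P = [[1], [3]], Q = [[1], [2]].
Insert 5: appended to row 1. P = [[1, 5], [3]], Q = [[1, 3], [2]].
Insert 6: appended to row 1. P = [[1, 5, 6], [3]], Q = [[1, 3, 4], [2]].
Insert 8: appended to row 1. P = [[1, 5, 6, 8], [3]], Q = [[1, 3, 4, 5], [2]].
Insert 7: 7 bumps 8 from row 1; 8 appends to row 2. P = [[1, 5, 6, 7], [3, 8]], Q = [[1, 3, 4, 5], [2, 6]].
Insert 2: 2 bumps 5 from row 1; 5 bumps 8 from row 2; 8 starts row 3. P = [[1, 2, 6, 7], [3, 5], [8]], Q = [[1, 3, 4, 5], [2, 6], [7]].
Insert 4: 4 bumps 6 from row 1; 6 appends to row 2. P = [[1, 2, 4, 7], [3, 5, 6], [8]], Q = [[1, 3, 4, 5], [2, 6, 8], [7]].

So P = [[1, 2, 4, 7], [3, 5, 6], [8]], Q = [[1, 3, 4, 5], [2, 6, 8], [7]].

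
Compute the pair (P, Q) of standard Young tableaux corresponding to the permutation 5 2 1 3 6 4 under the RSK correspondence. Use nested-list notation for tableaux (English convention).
P = [[1, 3, 4], [2, 6], [5]], Q = [[1, 4, 5], [2, 6], [3]]

Insert each entry of the permutation into P by Schensted row insertion, recording in Q the position of each new cell.

Insert 5: appended to row 1. P = [[5]], Q = [[1]].
Insert 2: 2 bumps 5 from row 1; 5 starts row 2. P = [[2], [5]], Q = [[1], [2]].
Insert 1: 1 bumps 2 from row 1; 2 bumps 5 from row 2; 5 starts row 3. P = [[1], [2], [5]], Q = [[1], [2], [3]].
Insert 3: appended to row 1. P = [[1, 3], [2], [5]], Q = [[1, 4], [2], [3]].
Insert 6: appended to row 1. P = [[1, 3, 6], [2], [5]], Q = [[1, 4, 5], [2], [3]].
Insert 4: 4 bumps 6 from row 1; 6 appends to row 2. P = [[1, 3, 4], [2, 6], [5]], Q = [[1, 4, 5], [2, 6], [3]].

So P = [[1, 3, 4], [2, 6], [5]], Q = [[1, 4, 5], [2, 6], [3]].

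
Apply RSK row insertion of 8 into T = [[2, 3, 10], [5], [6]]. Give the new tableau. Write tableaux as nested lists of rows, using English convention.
[[2, 3, 8], [5, 10], [6]]

In row 1, 8 replaces 10 (the leftmost entry greater than 8); 10 is bumped to row 2. 10 is appended to row 2. The new tableau is [[2, 3, 8], [5, 10], [6]].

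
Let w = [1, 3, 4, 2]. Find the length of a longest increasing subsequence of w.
3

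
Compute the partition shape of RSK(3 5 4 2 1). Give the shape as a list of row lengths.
Row-insert each entry into an empty tableau.

After inserting 3: P = [[3]].
After inserting 5: P = [[3, 5]].
After inserting 4: P = [[3, 4], [5]].
After inserting 2: P = [[2, 4], [3], [5]].
After inserting 1: P = [[1, 4], [2], [3], [5]].

The final insertion tableau P = [[1, 4], [2], [3], [5]] has shape [2, 1, 1, 1].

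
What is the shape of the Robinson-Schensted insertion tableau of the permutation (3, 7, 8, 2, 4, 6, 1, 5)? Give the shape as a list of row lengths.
[3, 3, 2]

Row-insert each entry into an empty tableau.

After inserting 3: P = [[3]].
After inserting 7: P = [[3, 7]].
After inserting 8: P = [[3, 7, 8]].
After inserting 2: P = [[2, 7, 8], [3]].
After inserting 4: P = [[2, 4, 8], [3, 7]].
After inserting 6: P = [[2, 4, 6], [3, 7, 8]].
After inserting 1: P = [[1, 4, 6], [2, 7, 8], [3]].
After inserting 5: P = [[1, 4, 5], [2, 6, 8], [3, 7]].

The final insertion tableau P = [[1, 4, 5], [2, 6, 8], [3, 7]] has shape [3, 3, 2].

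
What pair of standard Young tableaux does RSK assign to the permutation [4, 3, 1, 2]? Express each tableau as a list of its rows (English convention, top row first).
Insert each entry of the permutation into P by Schensted row insertion, recording in Q the position of each new cell.

After inserting 4: P = [[4]].
After inserting 3: P = [[3], [4]].
After inserting 1: P = [[1], [3], [4]].
After inserting 2: P = [[1, 2], [3], [4]].

So P = [[1, 2], [3], [4]], Q = [[1, 4], [2], [3]].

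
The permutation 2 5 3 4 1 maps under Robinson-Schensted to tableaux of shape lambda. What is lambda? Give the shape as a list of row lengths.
Row-insert each entry into an empty tableau.

After inserting 2: P = [[2]].
After inserting 5: P = [[2, 5]].
After inserting 3: P = [[2, 3], [5]].
After inserting 4: P = [[2, 3, 4], [5]].
After inserting 1: P = [[1, 3, 4], [2], [5]].

The final insertion tableau P = [[1, 3, 4], [2], [5]] has shape [3, 1, 1].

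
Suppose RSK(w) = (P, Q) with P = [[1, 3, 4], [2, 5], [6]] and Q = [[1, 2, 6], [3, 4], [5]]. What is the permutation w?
Reverse the RSK construction: for i from n down to 1, find the cell of Q containing i, remove the entry at that cell from P, and reverse-bump it up through P; the value ejected from row 1 is w(i).

Step i=6: Q has 6 at row 1, column 3; remove that cell from P, ejecting 4. So w(6) = 4. P is now [[1, 3], [2, 5], [6]].
Step i=5: Q has 5 at row 3, column 1; remove 6 from row 3 of P and reverse-bump: 6 enters row 2 and ejects 5; 5 enters row 1 and ejects 3. So w(5) = 3. P is now [[1, 5], [2, 6]].
Step i=4: Q has 4 at row 2, column 2; remove 6 from row 2 of P and reverse-bump: 6 enters row 1 and ejects 5. So w(4) = 5. P is now [[1, 6], [2]].
Step i=3: Q has 3 at row 2, column 1; remove 2 from row 2 of P and reverse-bump: 2 enters row 1 and ejects 1. So w(3) = 1. P is now [[2, 6]].
Step i=2: Q has 2 at row 1, column 2; remove that cell from P, ejecting 6. So w(2) = 6. P is now [[2]].
Step i=1: Q has 1 at row 1, column 1; remove that cell from P, ejecting 2. So w(1) = 2. P is now [].

So w = 2 6 1 5 3 4.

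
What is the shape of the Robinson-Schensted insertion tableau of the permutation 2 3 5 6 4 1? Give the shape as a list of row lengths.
Row-insert each entry into an empty tableau.

After inserting 2: P = [[2]].
After inserting 3: P = [[2, 3]].
After inserting 5: P = [[2, 3, 5]].
After inserting 6: P = [[2, 3, 5, 6]].
After inserting 4: P = [[2, 3, 4, 6], [5]].
After inserting 1: P = [[1, 3, 4, 6], [2], [5]].

The final insertion tableau P = [[1, 3, 4, 6], [2], [5]] has shape [4, 1, 1].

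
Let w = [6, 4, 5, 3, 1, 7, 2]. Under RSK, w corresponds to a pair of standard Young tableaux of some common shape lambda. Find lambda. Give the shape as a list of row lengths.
[3, 2, 1, 1]

Row-insert each entry into an empty tableau.

After inserting 6: P = [[6]].
After inserting 4: P = [[4], [6]].
After inserting 5: P = [[4, 5], [6]].
After inserting 3: P = [[3, 5], [4], [6]].
After inserting 1: P = [[1, 5], [3], [4], [6]].
After inserting 7: P = [[1, 5, 7], [3], [4], [6]].
After inserting 2: P = [[1, 2, 7], [3, 5], [4], [6]].

The final insertion tableau P = [[1, 2, 7], [3, 5], [4], [6]] has shape [3, 2, 1, 1].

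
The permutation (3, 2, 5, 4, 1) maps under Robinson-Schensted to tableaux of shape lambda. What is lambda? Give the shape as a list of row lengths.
Row-insert each entry into an empty tableau.

After inserting 3: P = [[3]].
After inserting 2: P = [[2], [3]].
After inserting 5: P = [[2, 5], [3]].
After inserting 4: P = [[2, 4], [3, 5]].
After inserting 1: P = [[1, 4], [2, 5], [3]].

The final insertion tableau P = [[1, 4], [2, 5], [3]] has shape [2, 2, 1].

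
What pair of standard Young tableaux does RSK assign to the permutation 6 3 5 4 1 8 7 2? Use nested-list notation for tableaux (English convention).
Insert each entry of the permutation into P by Schensted row insertion, recording in Q the position of each new cell.

Insert 6: appended to row 1. P = [[6]], Q = [[1]].
Insert 3: 3 bumps 6 from row 1; 6 starts row 2. P = [[3], [6]], Q = [[1], [2]].
Insert 5: appended to row 1. P = [[3, 5], [6]], Q = [[1, 3], [2]].
Insert 4: 4 bumps 5 from row 1; 5 bumps 6 from row 2; 6 starts row 3. P = [[3, 4], [5], [6]], Q = [[1, 3], [2], [4]].
Insert 1: 1 bumps 3 from row 1; 3 bumps 5 from row 2; 5 bumps 6 from row 3; 6 starts row 4. P = [[1, 4], [3], [5], [6]], Q = [[1, 3], [2], [4], [5]].
Insert 8: appended to row 1. P = [[1, 4, 8], [3], [5], [6]], Q = [[1, 3, 6], [2], [4], [5]].
Insert 7: 7 bumps 8 from row 1; 8 appends to row 2. P = [[1, 4, 7], [3, 8], [5], [6]], Q = [[1, 3, 6], [2, 7], [4], [5]].
Insert 2: 2 bumps 4 from row 1; 4 bumps 8 from row 2; 8 appends to row 3. P = [[1, 2, 7], [3, 4], [5, 8], [6]], Q = [[1, 3, 6], [2, 7], [4, 8], [5]].

So P = [[1, 2, 7], [3, 4], [5, 8], [6]], Q = [[1, 3, 6], [2, 7], [4, 8], [5]].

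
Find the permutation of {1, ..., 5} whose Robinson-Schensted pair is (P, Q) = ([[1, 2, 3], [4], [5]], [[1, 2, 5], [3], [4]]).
Reverse the RSK construction: for i from n down to 1, find the cell of Q containing i, remove the entry at that cell from P, and reverse-bump it up through P; the value ejected from row 1 is w(i).

Step i=5: Q has 5 at row 1, column 3; remove that cell from P, ejecting 3. So w(5) = 3. P is now [[1, 2], [4], [5]].
Step i=4: Q has 4 at row 3, column 1; remove 5 from row 3 of P and reverse-bump: 5 enters row 2 and ejects 4; 4 enters row 1 and ejects 2. So w(4) = 2. P is now [[1, 4], [5]].
Step i=3: Q has 3 at row 2, column 1; remove 5 from row 2 of P and reverse-bump: 5 enters row 1 and ejects 4. So w(3) = 4. P is now [[1, 5]].
Step i=2: Q has 2 at row 1, column 2; remove that cell from P, ejecting 5. So w(2) = 5. P is now [[1]].
Step i=1: Q has 1 at row 1, column 1; remove that cell from P, ejecting 1. So w(1) = 1. P is now [].

So w = 1 5 4 2 3.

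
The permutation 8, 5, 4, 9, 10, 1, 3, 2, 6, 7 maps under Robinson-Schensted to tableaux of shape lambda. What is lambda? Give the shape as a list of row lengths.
[4, 3, 1, 1, 1]

Row-insert each entry into an empty tableau.

After inserting 8: P = [[8]].
After inserting 5: P = [[5], [8]].
After inserting 4: P = [[4], [5], [8]].
After inserting 9: P = [[4, 9], [5], [8]].
After inserting 10: P = [[4, 9, 10], [5], [8]].
After inserting 1: P = [[1, 9, 10], [4], [5], [8]].
After inserting 3: P = [[1, 3, 10], [4, 9], [5], [8]].
After inserting 2: P = [[1, 2, 10], [3, 9], [4], [5], [8]].
After inserting 6: P = [[1, 2, 6], [3, 9, 10], [4], [5], [8]].
After inserting 7: P = [[1, 2, 6, 7], [3, 9, 10], [4], [5], [8]].

The final insertion tableau P = [[1, 2, 6, 7], [3, 9, 10], [4], [5], [8]] has shape [4, 3, 1, 1, 1].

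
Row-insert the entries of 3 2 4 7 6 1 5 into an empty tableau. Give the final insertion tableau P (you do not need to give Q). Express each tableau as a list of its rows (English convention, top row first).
P = [[1, 4, 5], [2, 6], [3, 7]]

After inserting 3: P = [[3]].
After inserting 2: P = [[2], [3]].
After inserting 4: P = [[2, 4], [3]].
After inserting 7: P = [[2, 4, 7], [3]].
After inserting 6: P = [[2, 4, 6], [3, 7]].
After inserting 1: P = [[1, 4, 6], [2, 7], [3]].
After inserting 5: P = [[1, 4, 5], [2, 6], [3, 7]].

So P = [[1, 4, 5], [2, 6], [3, 7]].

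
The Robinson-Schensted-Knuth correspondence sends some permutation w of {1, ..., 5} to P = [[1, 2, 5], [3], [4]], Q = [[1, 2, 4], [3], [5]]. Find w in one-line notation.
Reverse the RSK construction: for i from n down to 1, find the cell of Q containing i, remove the entry at that cell from P, and reverse-bump it up through P; the value ejected from row 1 is w(i).

Step i=5: Q has 5 at row 3, column 1; remove 4 from row 3 of P and reverse-bump: 4 enters row 2 and ejects 3; 3 enters row 1 and ejects 2. So w(5) = 2. P is now [[1, 3, 5], [4]].
Step i=4: Q has 4 at row 1, column 3; remove that cell from P, ejecting 5. So w(4) = 5. P is now [[1, 3], [4]].
Step i=3: Q has 3 at row 2, column 1; remove 4 from row 2 of P and reverse-bump: 4 enters row 1 and ejects 3. So w(3) = 3. P is now [[1, 4]].
Step i=2: Q has 2 at row 1, column 2; remove that cell from P, ejecting 4. So w(2) = 4. P is now [[1]].
Step i=1: Q has 1 at row 1, column 1; remove that cell from P, ejecting 1. So w(1) = 1. P is now [].

So w = 1 4 3 5 2.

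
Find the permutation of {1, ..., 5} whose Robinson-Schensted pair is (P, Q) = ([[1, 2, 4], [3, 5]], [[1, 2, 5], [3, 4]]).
Reverse the RSK construction: for i from n down to 1, find the cell of Q containing i, remove the entry at that cell from P, and reverse-bump it up through P; the value ejected from row 1 is w(i).

Step i=5: Q has 5 at row 1, column 3; remove that cell from P, ejecting 4. So w(5) = 4. P is now [[1, 2], [3, 5]].
Step i=4: Q has 4 at row 2, column 2; remove 5 from row 2 of P and reverse-bump: 5 enters row 1 and ejects 2. So w(4) = 2. P is now [[1, 5], [3]].
Step i=3: Q has 3 at row 2, column 1; remove 3 from row 2 of P and reverse-bump: 3 enters row 1 and ejects 1. So w(3) = 1. P is now [[3, 5]].
Step i=2: Q has 2 at row 1, column 2; remove that cell from P, ejecting 5. So w(2) = 5. P is now [[3]].
Step i=1: Q has 1 at row 1, column 1; remove that cell from P, ejecting 3. So w(1) = 3. P is now [].

So w = 3 5 1 2 4.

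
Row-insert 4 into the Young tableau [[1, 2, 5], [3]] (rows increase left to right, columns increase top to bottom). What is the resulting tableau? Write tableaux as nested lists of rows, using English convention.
In row 1, 4 replaces 5 (the leftmost entry greater than 4); 5 is bumped to row 2. 5 is appended to row 2. The new tableau is [[1, 2, 4], [3, 5]].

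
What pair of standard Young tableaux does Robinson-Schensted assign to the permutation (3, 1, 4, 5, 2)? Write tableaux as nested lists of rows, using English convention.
P = [[1, 2, 5], [3, 4]], Q = [[1, 3, 4], [2, 5]]

Insert each entry of the permutation into P by Schensted row insertion, recording in Q the position of each new cell.

Insert 3: appended to row 1. P = [[3]], Q = [[1]].
Insert 1: 1 bumps 3 from row 1; 3 starts row 2. P = [[1], [3]], Q = [[1], [2]].
Insert 4: appended to row 1. P = [[1, 4], [3]], Q = [[1, 3], [2]].
Insert 5: appended to row 1. P = [[1, 4, 5], [3]], Q = [[1, 3, 4], [2]].
Insert 2: 2 bumps 4 from row 1; 4 appends to row 2. P = [[1, 2, 5], [3, 4]], Q = [[1, 3, 4], [2, 5]].

So P = [[1, 2, 5], [3, 4]], Q = [[1, 3, 4], [2, 5]].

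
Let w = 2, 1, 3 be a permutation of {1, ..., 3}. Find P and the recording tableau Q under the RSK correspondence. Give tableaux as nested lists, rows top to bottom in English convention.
P = [[1, 3], [2]], Q = [[1, 3], [2]]

Insert each entry of the permutation into P by Schensted row insertion, recording in Q the position of each new cell.

After inserting 2: P = [[2]].
After inserting 1: P = [[1], [2]].
After inserting 3: P = [[1, 3], [2]].

So P = [[1, 3], [2]], Q = [[1, 3], [2]].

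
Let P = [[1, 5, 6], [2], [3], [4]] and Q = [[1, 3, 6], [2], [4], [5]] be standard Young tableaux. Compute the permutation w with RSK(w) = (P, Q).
Reverse RSK: for i = n, n-1, ..., 1, locate i in Q, remove the corresponding corner cell from P, and reverse-bump its entry up through P; the value ejected from row 1 is w(i).

So w = 4 3 5 2 1 6.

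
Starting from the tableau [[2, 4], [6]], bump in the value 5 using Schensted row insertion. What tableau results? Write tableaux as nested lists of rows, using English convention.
[[2, 4, 5], [6]]

5 is larger than every entry of row 1, so it is appended to row 1. The new tableau is [[2, 4, 5], [6]].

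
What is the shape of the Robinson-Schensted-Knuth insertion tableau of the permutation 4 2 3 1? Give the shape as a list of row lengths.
RSK row insertion gives P = [[1, 3], [2], [4]], which has shape [2, 1, 1].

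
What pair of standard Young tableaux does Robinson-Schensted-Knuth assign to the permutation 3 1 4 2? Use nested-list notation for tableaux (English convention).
P = [[1, 2], [3, 4]], Q = [[1, 3], [2, 4]]

Insert each entry of the permutation into P by Schensted row insertion, recording in Q the position of each new cell.

Insert 3: appended to row 1. P = [[3]].
Insert 1: 1 bumps 3 from row 1; 3 starts row 2. P = [[1], [3]].
Insert 4: appended to row 1. P = [[1, 4], [3]].
Insert 2: 2 bumps 4 from row 1; 4 appends to row 2. P = [[1, 2], [3, 4]].

So P = [[1, 2], [3, 4]], Q = [[1, 3], [2, 4]].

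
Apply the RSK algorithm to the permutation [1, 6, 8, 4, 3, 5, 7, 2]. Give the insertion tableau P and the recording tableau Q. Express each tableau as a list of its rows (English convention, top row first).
P = [[1, 2, 5, 7], [3, 8], [4], [6]], Q = [[1, 2, 3, 7], [4, 6], [5], [8]]

Insert each entry of the permutation into P by Schensted row insertion, recording in Q the position of each new cell.

After inserting 1: P = [[1]].
After inserting 6: P = [[1, 6]].
After inserting 8: P = [[1, 6, 8]].
After inserting 4: P = [[1, 4, 8], [6]].
After inserting 3: P = [[1, 3, 8], [4], [6]].
After inserting 5: P = [[1, 3, 5], [4, 8], [6]].
After inserting 7: P = [[1, 3, 5, 7], [4, 8], [6]].
After inserting 2: P = [[1, 2, 5, 7], [3, 8], [4], [6]].

So P = [[1, 2, 5, 7], [3, 8], [4], [6]], Q = [[1, 2, 3, 7], [4, 6], [5], [8]].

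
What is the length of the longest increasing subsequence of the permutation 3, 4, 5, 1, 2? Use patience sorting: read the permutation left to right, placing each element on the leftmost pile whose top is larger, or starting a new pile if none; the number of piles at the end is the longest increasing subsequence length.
3

3: new pile. tops = [3]
4: new pile. tops = [3, 4]
5: new pile. tops = [3, 4, 5]
1: onto pile 1 (replacing 3). tops = [1, 4, 5]
2: onto pile 2 (replacing 4). tops = [1, 2, 5]

3 piles, so the longest increasing subsequence has length 3.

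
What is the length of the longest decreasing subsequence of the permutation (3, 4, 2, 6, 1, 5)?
3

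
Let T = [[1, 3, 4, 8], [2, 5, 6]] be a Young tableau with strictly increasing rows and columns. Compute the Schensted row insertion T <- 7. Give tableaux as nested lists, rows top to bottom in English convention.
[[1, 3, 4, 7], [2, 5, 6, 8]]

In row 1, 7 replaces 8 (the leftmost entry greater than 7); 8 is bumped to row 2. 8 is appended to row 2. The new tableau is [[1, 3, 4, 7], [2, 5, 6, 8]].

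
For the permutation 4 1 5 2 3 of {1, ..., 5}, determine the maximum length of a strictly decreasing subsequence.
2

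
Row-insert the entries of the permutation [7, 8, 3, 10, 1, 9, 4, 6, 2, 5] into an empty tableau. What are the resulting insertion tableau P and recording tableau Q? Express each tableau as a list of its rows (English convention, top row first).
P = [[1, 2, 5], [3, 4, 6], [7, 8, 9], [10]], Q = [[1, 2, 4], [3, 6, 8], [5, 7, 10], [9]]

Insert each entry of the permutation into P by Schensted row insertion, recording in Q the position of each new cell.

Insert 7: appended to row 1. P = [[7]].
Insert 8: appended to row 1. P = [[7, 8]].
Insert 3: 3 bumps 7 from row 1; 7 starts row 2. P = [[3, 8], [7]].
Insert 10: appended to row 1. P = [[3, 8, 10], [7]].
Insert 1: 1 bumps 3 from row 1; 3 bumps 7 from row 2; 7 starts row 3. P = [[1, 8, 10], [3], [7]].
Insert 9: 9 bumps 10 from row 1; 10 appends to row 2. P = [[1, 8, 9], [3, 10], [7]].
Insert 4: 4 bumps 8 from row 1; 8 bumps 10 from row 2; 10 appends to row 3. P = [[1, 4, 9], [3, 8], [7, 10]].
Insert 6: 6 bumps 9 from row 1; 9 appends to row 2. P = [[1, 4, 6], [3, 8, 9], [7, 10]].
Insert 2: 2 bumps 4 from row 1; 4 bumps 8 from row 2; 8 bumps 10 from row 3; 10 starts row 4. P = [[1, 2, 6], [3, 4, 9], [7, 8], [10]].
Insert 5: 5 bumps 6 from row 1; 6 bumps 9 from row 2; 9 appends to row 3. P = [[1, 2, 5], [3, 4, 6], [7, 8, 9], [10]].

So P = [[1, 2, 5], [3, 4, 6], [7, 8, 9], [10]], Q = [[1, 2, 4], [3, 6, 8], [5, 7, 10], [9]].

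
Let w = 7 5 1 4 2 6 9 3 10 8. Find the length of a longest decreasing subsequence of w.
4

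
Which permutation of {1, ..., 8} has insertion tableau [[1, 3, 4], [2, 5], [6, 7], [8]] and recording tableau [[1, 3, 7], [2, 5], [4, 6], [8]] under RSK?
Reverse RSK: for i = n, n-1, ..., 1, locate i in Q, remove the corresponding corner cell from P, and reverse-bump its entry up through P; the value ejected from row 1 is w(i).

So w = 6 2 8 1 7 3 5 4.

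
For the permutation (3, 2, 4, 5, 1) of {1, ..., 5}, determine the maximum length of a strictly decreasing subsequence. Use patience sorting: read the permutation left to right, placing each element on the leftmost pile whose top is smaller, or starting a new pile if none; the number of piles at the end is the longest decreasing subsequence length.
3: new pile. tops = [3]
2: new pile. tops = [3, 2]
4: onto pile 1 (replacing 3). tops = [4, 2]
5: onto pile 1 (replacing 4). tops = [5, 2]
1: new pile. tops = [5, 2, 1]

3 piles, so the longest decreasing subsequence has length 3.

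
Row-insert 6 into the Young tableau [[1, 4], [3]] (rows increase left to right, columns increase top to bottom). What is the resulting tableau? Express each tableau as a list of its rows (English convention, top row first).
6 is larger than every entry of row 1, so it is appended to row 1. The new tableau is [[1, 4, 6], [3]].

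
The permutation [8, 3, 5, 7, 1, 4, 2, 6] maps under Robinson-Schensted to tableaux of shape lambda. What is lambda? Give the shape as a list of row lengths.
Row-insert each entry into an empty tableau.

After inserting 8: P = [[8]].
After inserting 3: P = [[3], [8]].
After inserting 5: P = [[3, 5], [8]].
After inserting 7: P = [[3, 5, 7], [8]].
After inserting 1: P = [[1, 5, 7], [3], [8]].
After inserting 4: P = [[1, 4, 7], [3, 5], [8]].
After inserting 2: P = [[1, 2, 7], [3, 4], [5], [8]].
After inserting 6: P = [[1, 2, 6], [3, 4, 7], [5], [8]].

The final insertion tableau P = [[1, 2, 6], [3, 4, 7], [5], [8]] has shape [3, 3, 1, 1].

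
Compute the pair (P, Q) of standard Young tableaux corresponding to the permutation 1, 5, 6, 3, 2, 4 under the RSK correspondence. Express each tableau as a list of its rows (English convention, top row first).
Insert each entry of the permutation into P by Schensted row insertion, recording in Q the position of each new cell.

Insert 1: appended to row 1. P = [[1]], Q = [[1]].
Insert 5: appended to row 1. P = [[1, 5]], Q = [[1, 2]].
Insert 6: appended to row 1. P = [[1, 5, 6]], Q = [[1, 2, 3]].
Insert 3: 3 bumps 5 from row 1; 5 starts row 2. P = [[1, 3, 6], [5]], Q = [[1, 2, 3], [4]].
Insert 2: 2 bumps 3 from row 1; 3 bumps 5 from row 2; 5 starts row 3. P = [[1, 2, 6], [3], [5]], Q = [[1, 2, 3], [4], [5]].
Insert 4: 4 bumps 6 from row 1; 6 appends to row 2. P = [[1, 2, 4], [3, 6], [5]], Q = [[1, 2, 3], [4, 6], [5]].

So P = [[1, 2, 4], [3, 6], [5]], Q = [[1, 2, 3], [4, 6], [5]].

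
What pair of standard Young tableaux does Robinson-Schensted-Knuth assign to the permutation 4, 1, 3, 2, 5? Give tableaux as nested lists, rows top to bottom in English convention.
Insert each entry of the permutation into P by Schensted row insertion, recording in Q the position of each new cell.

Insert 4: appended to row 1. P = [[4]].
Insert 1: 1 bumps 4 from row 1; 4 starts row 2. P = [[1], [4]].
Insert 3: appended to row 1. P = [[1, 3], [4]].
Insert 2: 2 bumps 3 from row 1; 3 bumps 4 from row 2; 4 starts row 3. P = [[1, 2], [3], [4]].
Insert 5: appended to row 1. P = [[1, 2, 5], [3], [4]].

So P = [[1, 2, 5], [3], [4]], Q = [[1, 3, 5], [2], [4]].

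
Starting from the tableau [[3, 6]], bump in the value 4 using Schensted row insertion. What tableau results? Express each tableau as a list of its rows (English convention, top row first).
[[3, 4], [6]]

In row 1, 4 replaces 6 (the leftmost entry greater than 4); 6 is bumped to row 2. 6 starts a new row 2. The new tableau is [[3, 4], [6]].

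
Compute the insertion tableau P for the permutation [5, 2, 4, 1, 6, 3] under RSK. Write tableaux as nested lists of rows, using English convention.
P = [[1, 3, 6], [2, 4], [5]]

Insert 5: appended to row 1. P = [[5]].
Insert 2: 2 bumps 5 from row 1; 5 starts row 2. P = [[2], [5]].
Insert 4: appended to row 1. P = [[2, 4], [5]].
Insert 1: 1 bumps 2 from row 1; 2 bumps 5 from row 2; 5 starts row 3. P = [[1, 4], [2], [5]].
Insert 6: appended to row 1. P = [[1, 4, 6], [2], [5]].
Insert 3: 3 bumps 4 from row 1; 4 appends to row 2. P = [[1, 3, 6], [2, 4], [5]].

So P = [[1, 3, 6], [2, 4], [5]].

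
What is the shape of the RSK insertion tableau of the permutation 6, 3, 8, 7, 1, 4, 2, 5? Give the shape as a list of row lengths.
[3, 2, 2, 1]

RSK row insertion gives P = [[1, 2, 5], [3, 4], [6, 7], [8]], which has shape [3, 2, 2, 1].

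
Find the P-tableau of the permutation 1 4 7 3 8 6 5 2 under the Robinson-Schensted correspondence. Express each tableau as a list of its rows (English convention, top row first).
P = [[1, 2, 5, 8], [3, 6], [4], [7]]

Insert 1: appended to row 1. P = [[1]].
Insert 4: appended to row 1. P = [[1, 4]].
Insert 7: appended to row 1. P = [[1, 4, 7]].
Insert 3: 3 bumps 4 from row 1; 4 starts row 2. P = [[1, 3, 7], [4]].
Insert 8: appended to row 1. P = [[1, 3, 7, 8], [4]].
Insert 6: 6 bumps 7 from row 1; 7 appends to row 2. P = [[1, 3, 6, 8], [4, 7]].
Insert 5: 5 bumps 6 from row 1; 6 bumps 7 from row 2; 7 starts row 3. P = [[1, 3, 5, 8], [4, 6], [7]].
Insert 2: 2 bumps 3 from row 1; 3 bumps 4 from row 2; 4 bumps 7 from row 3; 7 starts row 4. P = [[1, 2, 5, 8], [3, 6], [4], [7]].

So P = [[1, 2, 5, 8], [3, 6], [4], [7]].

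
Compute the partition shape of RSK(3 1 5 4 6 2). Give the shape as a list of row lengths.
Row-insert each entry into an empty tableau.

After inserting 3: P = [[3]].
After inserting 1: P = [[1], [3]].
After inserting 5: P = [[1, 5], [3]].
After inserting 4: P = [[1, 4], [3, 5]].
After inserting 6: P = [[1, 4, 6], [3, 5]].
After inserting 2: P = [[1, 2, 6], [3, 4], [5]].

The final insertion tableau P = [[1, 2, 6], [3, 4], [5]] has shape [3, 2, 1].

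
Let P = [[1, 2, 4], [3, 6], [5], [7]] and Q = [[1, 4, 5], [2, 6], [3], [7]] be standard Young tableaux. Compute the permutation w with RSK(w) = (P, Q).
Reverse the RSK construction: for i from n down to 1, find the cell of Q containing i, remove the entry at that cell from P, and reverse-bump it up through P; the value ejected from row 1 is w(i).

Step i=7: Q has 7 at row 4, column 1; remove 7 from row 4 of P and reverse-bump: 7 enters row 3 and ejects 5; 5 enters row 2 and ejects 3; 3 enters row 1 and ejects 2. So w(7) = 2. P is now [[1, 3, 4], [5, 6], [7]].
Step i=6: Q has 6 at row 2, column 2; remove 6 from row 2 of P and reverse-bump: 6 enters row 1 and ejects 4. So w(6) = 4. P is now [[1, 3, 6], [5], [7]].
Step i=5: Q has 5 at row 1, column 3; remove that cell from P, ejecting 6. So w(5) = 6. P is now [[1, 3], [5], [7]].
Step i=4: Q has 4 at row 1, column 2; remove that cell from P, ejecting 3. So w(4) = 3. P is now [[1], [5], [7]].
Step i=3: Q has 3 at row 3, column 1; remove 7 from row 3 of P and reverse-bump: 7 enters row 2 and ejects 5; 5 enters row 1 and ejects 1. So w(3) = 1. P is now [[5], [7]].
Step i=2: Q has 2 at row 2, column 1; remove 7 from row 2 of P and reverse-bump: 7 enters row 1 and ejects 5. So w(2) = 5. P is now [[7]].
Step i=1: Q has 1 at row 1, column 1; remove that cell from P, ejecting 7. So w(1) = 7. P is now [].

So w = 7 5 1 3 6 4 2.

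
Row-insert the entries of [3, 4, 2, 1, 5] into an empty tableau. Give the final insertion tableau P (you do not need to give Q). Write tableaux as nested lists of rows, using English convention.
P = [[1, 4, 5], [2], [3]]

After inserting 3: P = [[3]].
After inserting 4: P = [[3, 4]].
After inserting 2: P = [[2, 4], [3]].
After inserting 1: P = [[1, 4], [2], [3]].
After inserting 5: P = [[1, 4, 5], [2], [3]].

So P = [[1, 4, 5], [2], [3]].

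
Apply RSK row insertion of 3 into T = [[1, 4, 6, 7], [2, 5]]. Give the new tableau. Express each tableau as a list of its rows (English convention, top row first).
[[1, 3, 6, 7], [2, 4], [5]]

In row 1, 3 replaces 4 (the leftmost entry greater than 3); 4 is bumped to row 2. In row 2, 4 replaces 5 (the leftmost entry greater than 4); 5 is bumped to row 3. 5 starts a new row 3. The new tableau is [[1, 3, 6, 7], [2, 4], [5]].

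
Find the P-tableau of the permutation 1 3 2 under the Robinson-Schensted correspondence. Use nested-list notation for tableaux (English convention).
P = [[1, 2], [3]]

Insert 1: appended to row 1. P = [[1]].
Insert 3: appended to row 1. P = [[1, 3]].
Insert 2: 2 bumps 3 from row 1; 3 starts row 2. P = [[1, 2], [3]].

So P = [[1, 2], [3]].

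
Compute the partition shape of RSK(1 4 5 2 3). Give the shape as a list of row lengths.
Row-insert each entry into an empty tableau.

After inserting 1: P = [[1]].
After inserting 4: P = [[1, 4]].
After inserting 5: P = [[1, 4, 5]].
After inserting 2: P = [[1, 2, 5], [4]].
After inserting 3: P = [[1, 2, 3], [4, 5]].

The final insertion tableau P = [[1, 2, 3], [4, 5]] has shape [3, 2].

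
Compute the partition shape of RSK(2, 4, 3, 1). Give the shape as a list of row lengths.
[2, 1, 1]

Row-insert each entry into an empty tableau.

After inserting 2: P = [[2]].
After inserting 4: P = [[2, 4]].
After inserting 3: P = [[2, 3], [4]].
After inserting 1: P = [[1, 3], [2], [4]].

The final insertion tableau P = [[1, 3], [2], [4]] has shape [2, 1, 1].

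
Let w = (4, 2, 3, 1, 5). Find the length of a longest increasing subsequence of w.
3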